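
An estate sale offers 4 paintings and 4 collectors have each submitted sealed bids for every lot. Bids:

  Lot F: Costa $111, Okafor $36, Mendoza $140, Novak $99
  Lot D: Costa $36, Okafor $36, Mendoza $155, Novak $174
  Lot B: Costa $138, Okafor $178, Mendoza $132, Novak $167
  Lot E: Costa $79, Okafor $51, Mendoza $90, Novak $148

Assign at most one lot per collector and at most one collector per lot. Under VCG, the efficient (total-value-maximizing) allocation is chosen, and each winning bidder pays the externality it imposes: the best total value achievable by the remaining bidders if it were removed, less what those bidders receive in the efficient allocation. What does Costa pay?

Costa pays $11.

Efficient allocation: Costa→Lot F ($111), Okafor→Lot B ($178), Mendoza→Lot D ($155), Novak→Lot E ($148); total welfare W = $592.
Costa receives Lot F at value $111, so the others get W − 111 = $481.
Without Costa: best allocation of the remaining 3 bidders over all 4 lots is Okafor→Lot B ($178), Mendoza→Lot F ($140), Novak→Lot D ($174), total $492.
VCG payment = (others' best without Costa) − (others' welfare with Costa) = 492 − 481 = $11.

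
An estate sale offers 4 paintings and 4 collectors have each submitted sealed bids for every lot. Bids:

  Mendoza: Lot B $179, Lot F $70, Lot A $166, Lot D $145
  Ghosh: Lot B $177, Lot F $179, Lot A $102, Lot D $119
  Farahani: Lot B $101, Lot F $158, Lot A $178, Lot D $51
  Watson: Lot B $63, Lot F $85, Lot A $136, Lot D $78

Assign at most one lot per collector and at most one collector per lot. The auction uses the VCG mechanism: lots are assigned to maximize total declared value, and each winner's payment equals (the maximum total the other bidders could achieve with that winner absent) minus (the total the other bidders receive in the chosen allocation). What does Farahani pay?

Efficient allocation: Mendoza→Lot D ($145), Ghosh→Lot B ($177), Farahani→Lot F ($158), Watson→Lot A ($136); total welfare W = $616.
Farahani receives Lot F at value $158, so the others get W − 158 = $458.
Without Farahani: best allocation of the remaining 3 bidders over all 4 lots is Mendoza→Lot B ($179), Ghosh→Lot F ($179), Watson→Lot A ($136), total $494.
VCG payment = (others' best without Farahani) − (others' welfare with Farahani) = 494 − 458 = $36.

Farahani pays $36.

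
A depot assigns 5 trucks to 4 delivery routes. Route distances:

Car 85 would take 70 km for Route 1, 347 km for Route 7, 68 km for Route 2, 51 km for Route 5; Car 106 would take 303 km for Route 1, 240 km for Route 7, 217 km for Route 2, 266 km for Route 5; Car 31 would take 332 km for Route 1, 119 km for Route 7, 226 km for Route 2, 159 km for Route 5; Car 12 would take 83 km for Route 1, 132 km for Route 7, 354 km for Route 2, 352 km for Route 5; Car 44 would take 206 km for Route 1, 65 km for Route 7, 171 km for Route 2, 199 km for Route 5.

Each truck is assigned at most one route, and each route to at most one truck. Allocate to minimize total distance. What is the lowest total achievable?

Treat this as an assignment problem: match each truck to one route.
Optimal: Car 12→Route 1 (83 km), Car 44→Route 7 (65 km), Car 85→Route 2 (68 km), Car 31→Route 5 (159 km) — total 83+65+68+159 = 375 km.
Row-greedy (each truck in turn takes its cheapest remaining route) gives 470 km, worse by 95.
No other one-to-one assignment undercuts 375 km.

Minimum total: 375 km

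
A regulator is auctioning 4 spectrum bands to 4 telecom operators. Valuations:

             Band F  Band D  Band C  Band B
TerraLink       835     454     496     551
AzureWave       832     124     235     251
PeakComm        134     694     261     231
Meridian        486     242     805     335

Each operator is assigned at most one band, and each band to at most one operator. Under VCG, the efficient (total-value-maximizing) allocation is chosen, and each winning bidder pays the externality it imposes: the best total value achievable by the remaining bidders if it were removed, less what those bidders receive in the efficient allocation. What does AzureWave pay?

AzureWave pays $284M.

Efficient allocation: TerraLink→Band B ($551M), AzureWave→Band F ($832M), PeakComm→Band D ($694M), Meridian→Band C ($805M); total welfare W = $2882M.
AzureWave receives Band F at value $832M, so the others get W − 832 = $2050M.
Without AzureWave: best allocation of the remaining 3 bidders over all 4 bands is TerraLink→Band F ($835M), PeakComm→Band D ($694M), Meridian→Band C ($805M), total $2334M.
VCG payment = (others' best without AzureWave) − (others' welfare with AzureWave) = 2334 − 2050 = $284M.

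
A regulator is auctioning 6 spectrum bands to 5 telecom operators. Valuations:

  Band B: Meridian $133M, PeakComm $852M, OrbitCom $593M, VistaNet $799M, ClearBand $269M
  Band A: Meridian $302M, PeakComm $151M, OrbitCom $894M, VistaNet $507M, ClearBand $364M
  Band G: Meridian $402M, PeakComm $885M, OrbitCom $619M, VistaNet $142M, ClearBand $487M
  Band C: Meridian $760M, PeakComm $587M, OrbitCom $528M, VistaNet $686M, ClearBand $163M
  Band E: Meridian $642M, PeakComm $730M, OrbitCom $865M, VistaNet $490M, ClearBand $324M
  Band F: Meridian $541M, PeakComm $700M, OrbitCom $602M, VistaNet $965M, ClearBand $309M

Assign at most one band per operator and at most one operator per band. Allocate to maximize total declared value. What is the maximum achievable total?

Optimal: Meridian→Band C ($760M), PeakComm→Band B ($852M), OrbitCom→Band A ($894M), VistaNet→Band F ($965M), ClearBand→Band G ($487M) — total 760+852+894+965+487 = $3958M.
Next-best assignment: Meridian→Band C, PeakComm→Band B, OrbitCom→Band E, VistaNet→Band F, ClearBand→Band G = $3929M.
Swapping OrbitCom↔Meridian (OrbitCom→Band C $528M, Meridian→Band A $302M) loses 824.
Every other assignment is strictly worse.

Maximum total: $3958M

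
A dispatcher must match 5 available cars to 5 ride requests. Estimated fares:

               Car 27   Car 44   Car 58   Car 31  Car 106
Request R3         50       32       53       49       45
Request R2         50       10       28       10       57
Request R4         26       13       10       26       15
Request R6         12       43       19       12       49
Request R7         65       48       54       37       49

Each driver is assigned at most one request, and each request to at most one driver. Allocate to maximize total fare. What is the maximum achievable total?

Max total: $244

Optimal: Car 27→Request R7 ($65), Car 44→Request R6 ($43), Car 58→Request R3 ($53), Car 31→Request R4 ($26), Car 106→Request R2 ($57) — total 65+43+53+26+57 = $244.
Swapping Car 27↔Car 31 (Car 27→Request R4 $26, Car 31→Request R7 $37) loses 28.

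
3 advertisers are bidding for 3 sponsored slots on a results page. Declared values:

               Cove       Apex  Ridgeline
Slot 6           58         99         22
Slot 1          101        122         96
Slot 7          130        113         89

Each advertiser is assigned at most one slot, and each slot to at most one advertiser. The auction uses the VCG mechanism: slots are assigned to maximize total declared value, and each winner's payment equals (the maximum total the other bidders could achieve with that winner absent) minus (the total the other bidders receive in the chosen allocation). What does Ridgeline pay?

Efficient allocation: Cove→Slot 7 ($130), Apex→Slot 6 ($99), Ridgeline→Slot 1 ($96); total welfare W = $325.
Ridgeline receives Slot 1 at value $96, so the others get W − 96 = $229.
Without Ridgeline: best allocation of the remaining 2 bidders over all 3 slots is Cove→Slot 7 ($130), Apex→Slot 1 ($122), total $252.
VCG payment = (others' best without Ridgeline) − (others' welfare with Ridgeline) = 252 − 229 = $23.

Ridgeline pays $23.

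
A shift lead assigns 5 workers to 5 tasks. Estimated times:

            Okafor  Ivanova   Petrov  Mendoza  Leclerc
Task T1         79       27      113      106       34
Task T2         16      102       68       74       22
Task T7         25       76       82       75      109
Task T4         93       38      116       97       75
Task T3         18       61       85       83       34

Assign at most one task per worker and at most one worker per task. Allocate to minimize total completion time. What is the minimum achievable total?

This is the linear assignment problem.
Optimal: Okafor→Task T3 (18 min), Ivanova→Task T4 (38 min), Petrov→Task T2 (68 min), Mendoza→Task T7 (75 min), Leclerc→Task T1 (34 min) — total 18+38+68+75+34 = 233 min.
Swapping Petrov↔Mendoza (Petrov→Task T7 82 min, Mendoza→Task T2 74 min) adds 13.
Every other assignment is strictly worse.

Min total: 233 min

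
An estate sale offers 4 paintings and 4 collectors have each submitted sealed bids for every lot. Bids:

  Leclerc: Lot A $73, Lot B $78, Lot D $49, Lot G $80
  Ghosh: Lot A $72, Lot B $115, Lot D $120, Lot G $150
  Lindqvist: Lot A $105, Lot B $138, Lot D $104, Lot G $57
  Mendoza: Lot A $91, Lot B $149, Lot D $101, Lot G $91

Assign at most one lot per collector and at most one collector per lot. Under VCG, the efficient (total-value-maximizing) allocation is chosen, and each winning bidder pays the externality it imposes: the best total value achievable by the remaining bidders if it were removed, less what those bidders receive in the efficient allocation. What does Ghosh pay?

Ghosh pays $8.

Efficient allocation: Leclerc→Lot A ($73), Ghosh→Lot G ($150), Lindqvist→Lot D ($104), Mendoza→Lot B ($149); total welfare W = $476.
Ghosh receives Lot G at value $150, so the others get W − 150 = $326.
Without Ghosh: best allocation of the remaining 3 bidders over all 4 lots is Leclerc→Lot G ($80), Lindqvist→Lot A ($105), Mendoza→Lot B ($149), total $334.
VCG payment = (others' best without Ghosh) − (others' welfare with Ghosh) = 334 − 326 = $8.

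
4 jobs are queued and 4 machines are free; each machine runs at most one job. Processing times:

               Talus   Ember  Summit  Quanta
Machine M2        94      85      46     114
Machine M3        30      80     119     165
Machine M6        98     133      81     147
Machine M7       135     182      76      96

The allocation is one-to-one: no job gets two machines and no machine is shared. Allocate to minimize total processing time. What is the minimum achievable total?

Optimal: Talus→Machine M3 (30 min), Ember→Machine M2 (85 min), Summit→Machine M6 (81 min), Quanta→Machine M7 (96 min) — total 30+85+81+96 = 292 min.
Min-entry greedy (repeatedly take the single cheapest remaining cell) gives 305 min, worse by 13.

Min total: 292 min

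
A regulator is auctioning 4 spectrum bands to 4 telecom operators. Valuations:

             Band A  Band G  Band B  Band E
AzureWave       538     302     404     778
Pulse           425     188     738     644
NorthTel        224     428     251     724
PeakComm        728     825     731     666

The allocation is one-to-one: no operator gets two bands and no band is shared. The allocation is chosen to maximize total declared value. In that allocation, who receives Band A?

This is a one-to-one assignment (maximum-weight bipartite matching).
Optimal: AzureWave→Band A ($538M), Pulse→Band B ($738M), NorthTel→Band E ($724M), PeakComm→Band G ($825M) — total 538+738+724+825 = $2825M.
Column-greedy (each band in turn goes to its best remaining operator) gives $2672M, worse by 153.
AzureWave's own top band is Band E ($778M), but forcing AzureWave→Band E and reassigning the rest optimally gives only $2672M — worse by 153.

AzureWave receives Band A.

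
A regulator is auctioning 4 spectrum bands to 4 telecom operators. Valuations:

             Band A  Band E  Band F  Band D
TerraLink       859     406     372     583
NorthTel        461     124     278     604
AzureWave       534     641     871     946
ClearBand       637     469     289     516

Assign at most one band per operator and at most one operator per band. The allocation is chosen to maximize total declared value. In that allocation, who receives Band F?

This is the linear assignment problem.
Optimal: TerraLink→Band A ($859M), NorthTel→Band D ($604M), AzureWave→Band F ($871M), ClearBand→Band E ($469M) — total 859+604+871+469 = $2803M.
Max-entry greedy (repeatedly take the single best remaining cell) gives $2552M, worse by 251.
Swapping ClearBand↔TerraLink (ClearBand→Band A $637M, TerraLink→Band E $406M) loses 285.
AzureWave's own top band is Band D ($946M), but forcing AzureWave→Band D and reassigning the rest optimally gives only $2552M — worse by 251.

AzureWave receives Band F.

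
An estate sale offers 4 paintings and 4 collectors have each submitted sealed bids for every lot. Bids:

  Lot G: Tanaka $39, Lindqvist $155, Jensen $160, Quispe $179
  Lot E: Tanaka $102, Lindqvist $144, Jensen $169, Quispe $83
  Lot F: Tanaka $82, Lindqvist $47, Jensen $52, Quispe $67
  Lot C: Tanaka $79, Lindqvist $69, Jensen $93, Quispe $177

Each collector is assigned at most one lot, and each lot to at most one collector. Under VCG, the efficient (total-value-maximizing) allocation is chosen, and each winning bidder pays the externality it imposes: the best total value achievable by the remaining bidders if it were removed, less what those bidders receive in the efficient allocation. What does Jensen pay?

Jensen pays $20.

Efficient allocation: Tanaka→Lot F ($82), Lindqvist→Lot G ($155), Jensen→Lot E ($169), Quispe→Lot C ($177); total welfare W = $583.
Jensen receives Lot E at value $169, so the others get W − 169 = $414.
Without Jensen: best allocation of the remaining 3 bidders over all 4 lots is Tanaka→Lot E ($102), Lindqvist→Lot G ($155), Quispe→Lot C ($177), total $434.
VCG payment = (others' best without Jensen) − (others' welfare with Jensen) = 434 − 414 = $20.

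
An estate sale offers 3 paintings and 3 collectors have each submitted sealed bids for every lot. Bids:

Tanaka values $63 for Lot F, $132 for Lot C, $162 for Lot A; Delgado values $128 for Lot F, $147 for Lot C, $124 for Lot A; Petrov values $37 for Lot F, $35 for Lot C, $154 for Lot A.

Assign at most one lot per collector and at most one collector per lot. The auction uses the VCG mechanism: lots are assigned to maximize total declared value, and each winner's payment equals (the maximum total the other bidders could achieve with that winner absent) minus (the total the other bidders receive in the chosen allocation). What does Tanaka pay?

Tanaka pays $19.

Efficient allocation: Tanaka→Lot C ($132), Delgado→Lot F ($128), Petrov→Lot A ($154); total welfare W = $414.
Tanaka receives Lot C at value $132, so the others get W − 132 = $282.
Without Tanaka: best allocation of the remaining 2 bidders over all 3 lots is Delgado→Lot C ($147), Petrov→Lot A ($154), total $301.
VCG payment = (others' best without Tanaka) − (others' welfare with Tanaka) = 301 − 282 = $19.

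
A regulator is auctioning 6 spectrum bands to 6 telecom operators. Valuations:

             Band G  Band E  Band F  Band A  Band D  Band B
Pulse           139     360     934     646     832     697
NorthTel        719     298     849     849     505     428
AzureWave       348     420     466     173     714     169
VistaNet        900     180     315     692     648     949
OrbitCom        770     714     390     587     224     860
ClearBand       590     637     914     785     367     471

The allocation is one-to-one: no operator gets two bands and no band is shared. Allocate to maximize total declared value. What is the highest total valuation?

Treat this as an assignment problem: match each operator to one band.
Optimal: Pulse→Band F ($934M), NorthTel→Band A ($849M), AzureWave→Band D ($714M), VistaNet→Band G ($900M), OrbitCom→Band B ($860M), ClearBand→Band E ($637M) — total 934+849+714+900+860+637 = $4894M.
Column-greedy (each band in turn goes to its best remaining operator) gives $4582M, worse by 312.
Checked against all permutations: $4894M is optimal.

Max total: $4894M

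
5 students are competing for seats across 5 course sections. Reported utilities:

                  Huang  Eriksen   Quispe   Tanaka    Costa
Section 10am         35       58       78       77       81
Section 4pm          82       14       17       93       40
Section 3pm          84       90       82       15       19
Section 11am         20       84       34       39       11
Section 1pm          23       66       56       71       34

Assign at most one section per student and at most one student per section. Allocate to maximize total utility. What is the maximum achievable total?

This is a one-to-one assignment (maximum-weight bipartite matching).
Optimal: Huang→Section 4pm (82 points), Eriksen→Section 11am (84 points), Quispe→Section 3pm (82 points), Tanaka→Section 1pm (71 points), Costa→Section 10am (81 points) — total 82+84+82+71+81 = 400 points.
Column-greedy (each section in turn goes to its best remaining student) gives 321 points, worse by 79.
Next-best assignment: Huang→Section 3pm, Eriksen→Section 11am, Quispe→Section 1pm, Tanaka→Section 4pm, Costa→Section 10am = 398 points.
Swapping Quispe↔Costa (Quispe→Section 10am 78 points, Costa→Section 3pm 19 points) loses 66.
Checked against all permutations: 400 points is optimal.

Maximum total: 400 points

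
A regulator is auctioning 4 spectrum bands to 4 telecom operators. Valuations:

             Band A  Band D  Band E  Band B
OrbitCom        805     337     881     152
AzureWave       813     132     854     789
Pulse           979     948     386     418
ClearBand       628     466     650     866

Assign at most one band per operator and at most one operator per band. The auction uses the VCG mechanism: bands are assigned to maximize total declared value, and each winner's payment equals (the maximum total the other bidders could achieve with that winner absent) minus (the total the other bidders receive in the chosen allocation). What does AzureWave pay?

Efficient allocation: OrbitCom→Band E ($881M), AzureWave→Band A ($813M), Pulse→Band D ($948M), ClearBand→Band B ($866M); total welfare W = $3508M.
AzureWave receives Band A at value $813M, so the others get W − 813 = $2695M.
Without AzureWave: best allocation of the remaining 3 bidders over all 4 bands is OrbitCom→Band E ($881M), Pulse→Band A ($979M), ClearBand→Band B ($866M), total $2726M.
VCG payment = (others' best without AzureWave) − (others' welfare with AzureWave) = 2726 − 2695 = $31M.

AzureWave pays $31M.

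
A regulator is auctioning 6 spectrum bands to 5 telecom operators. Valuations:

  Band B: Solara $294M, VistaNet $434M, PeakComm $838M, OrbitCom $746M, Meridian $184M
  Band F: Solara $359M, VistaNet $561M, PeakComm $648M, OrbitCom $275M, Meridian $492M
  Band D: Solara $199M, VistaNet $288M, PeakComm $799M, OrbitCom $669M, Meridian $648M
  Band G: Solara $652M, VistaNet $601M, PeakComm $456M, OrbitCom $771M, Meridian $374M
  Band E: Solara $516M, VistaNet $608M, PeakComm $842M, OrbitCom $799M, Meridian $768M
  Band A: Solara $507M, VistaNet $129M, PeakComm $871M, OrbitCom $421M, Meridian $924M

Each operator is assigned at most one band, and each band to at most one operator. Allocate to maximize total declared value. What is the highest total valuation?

This is a one-to-one assignment (maximum-weight bipartite matching).
Optimal: Solara→Band G ($652M), VistaNet→Band F ($561M), PeakComm→Band B ($838M), OrbitCom→Band E ($799M), Meridian→Band A ($924M) — total 652+561+838+799+924 = $3774M.
Row-greedy (each operator in turn takes its best remaining band) gives $3525M, worse by 249.

Max total: $3774M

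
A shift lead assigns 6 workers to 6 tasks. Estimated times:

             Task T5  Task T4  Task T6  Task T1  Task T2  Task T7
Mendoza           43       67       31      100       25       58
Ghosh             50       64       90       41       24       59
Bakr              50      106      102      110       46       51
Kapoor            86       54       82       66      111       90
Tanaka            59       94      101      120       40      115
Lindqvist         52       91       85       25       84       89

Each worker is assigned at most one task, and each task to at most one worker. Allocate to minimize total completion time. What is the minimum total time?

Optimal: Mendoza→Task T6 (31 min), Ghosh→Task T2 (24 min), Bakr→Task T7 (51 min), Kapoor→Task T4 (54 min), Tanaka→Task T5 (59 min), Lindqvist→Task T1 (25 min) — total 31+24+51+54+59+25 = 244 min.
Min-entry greedy (repeatedly take the single cheapest remaining cell) gives 299 min, worse by 55.
Next-best assignment: Mendoza→Task T6, Ghosh→Task T5, Bakr→Task T7, Kapoor→Task T4, Tanaka→Task T2, Lindqvist→Task T1 = 251 min.

Min total: 244 min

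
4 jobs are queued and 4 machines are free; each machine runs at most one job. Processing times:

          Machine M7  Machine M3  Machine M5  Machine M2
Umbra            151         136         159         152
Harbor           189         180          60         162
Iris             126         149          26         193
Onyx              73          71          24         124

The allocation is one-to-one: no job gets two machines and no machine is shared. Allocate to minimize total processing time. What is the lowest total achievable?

Minimum total: 397 min

Optimal: Umbra→Machine M3 (136 min), Harbor→Machine M2 (162 min), Iris→Machine M5 (26 min), Onyx→Machine M7 (73 min) — total 136+162+26+73 = 397 min.
Min-entry greedy (repeatedly take the single cheapest remaining cell) gives 448 min, worse by 51.
Every other assignment is strictly worse.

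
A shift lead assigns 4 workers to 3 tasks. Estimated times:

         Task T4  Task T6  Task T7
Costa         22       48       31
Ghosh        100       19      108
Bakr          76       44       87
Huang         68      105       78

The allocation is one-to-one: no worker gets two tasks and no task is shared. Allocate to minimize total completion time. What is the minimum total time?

Optimal: Huang→Task T4 (68 min), Ghosh→Task T6 (19 min), Costa→Task T7 (31 min) — total 68+19+31 = 118 min.
Column-greedy (each task in turn goes to its cheapest remaining worker) gives 119 min, worse by 1.
Next-best assignment: Costa→Task T4, Ghosh→Task T6, Huang→Task T7 = 119 min.

Min total: 118 min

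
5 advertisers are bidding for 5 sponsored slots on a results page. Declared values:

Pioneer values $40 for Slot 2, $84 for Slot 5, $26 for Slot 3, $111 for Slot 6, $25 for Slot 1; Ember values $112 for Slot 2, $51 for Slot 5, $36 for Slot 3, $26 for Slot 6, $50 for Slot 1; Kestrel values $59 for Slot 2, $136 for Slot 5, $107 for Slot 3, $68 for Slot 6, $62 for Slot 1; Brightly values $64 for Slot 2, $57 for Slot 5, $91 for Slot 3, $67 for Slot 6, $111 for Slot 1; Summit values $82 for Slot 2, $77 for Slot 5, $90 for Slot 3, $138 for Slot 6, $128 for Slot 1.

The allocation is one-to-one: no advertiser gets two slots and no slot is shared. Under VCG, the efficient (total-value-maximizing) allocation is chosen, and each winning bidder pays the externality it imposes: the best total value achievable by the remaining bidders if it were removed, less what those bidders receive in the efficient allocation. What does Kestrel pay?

Kestrel pays $3.

Efficient allocation: Pioneer→Slot 6 ($111), Ember→Slot 2 ($112), Kestrel→Slot 5 ($136), Brightly→Slot 3 ($91), Summit→Slot 1 ($128); total welfare W = $578.
Kestrel receives Slot 5 at value $136, so the others get W − 136 = $442.
Without Kestrel: best allocation of the remaining 4 bidders over all 5 slots is Pioneer→Slot 5 ($84), Ember→Slot 2 ($112), Brightly→Slot 1 ($111), Summit→Slot 6 ($138), total $445.
VCG payment = (others' best without Kestrel) − (others' welfare with Kestrel) = 445 − 442 = $3.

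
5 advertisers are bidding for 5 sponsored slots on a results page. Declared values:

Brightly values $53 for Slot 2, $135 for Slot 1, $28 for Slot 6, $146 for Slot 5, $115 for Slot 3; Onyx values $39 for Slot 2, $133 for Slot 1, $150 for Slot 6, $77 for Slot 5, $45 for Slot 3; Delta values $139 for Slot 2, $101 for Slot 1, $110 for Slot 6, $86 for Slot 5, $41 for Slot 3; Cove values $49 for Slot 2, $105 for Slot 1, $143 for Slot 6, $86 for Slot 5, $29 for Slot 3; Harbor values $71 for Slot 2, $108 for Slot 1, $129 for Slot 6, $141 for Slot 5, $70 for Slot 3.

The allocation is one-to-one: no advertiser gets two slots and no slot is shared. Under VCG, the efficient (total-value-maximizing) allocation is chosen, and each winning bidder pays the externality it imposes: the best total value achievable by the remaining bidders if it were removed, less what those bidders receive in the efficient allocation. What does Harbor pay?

Efficient allocation: Brightly→Slot 3 ($115), Onyx→Slot 1 ($133), Delta→Slot 2 ($139), Cove→Slot 6 ($143), Harbor→Slot 5 ($141); total welfare W = $671.
Harbor receives Slot 5 at value $141, so the others get W − 141 = $530.
Without Harbor: best allocation of the remaining 4 bidders over all 5 slots is Brightly→Slot 5 ($146), Onyx→Slot 1 ($133), Delta→Slot 2 ($139), Cove→Slot 6 ($143), total $561.
VCG payment = (others' best without Harbor) − (others' welfare with Harbor) = 561 − 530 = $31.

Harbor pays $31.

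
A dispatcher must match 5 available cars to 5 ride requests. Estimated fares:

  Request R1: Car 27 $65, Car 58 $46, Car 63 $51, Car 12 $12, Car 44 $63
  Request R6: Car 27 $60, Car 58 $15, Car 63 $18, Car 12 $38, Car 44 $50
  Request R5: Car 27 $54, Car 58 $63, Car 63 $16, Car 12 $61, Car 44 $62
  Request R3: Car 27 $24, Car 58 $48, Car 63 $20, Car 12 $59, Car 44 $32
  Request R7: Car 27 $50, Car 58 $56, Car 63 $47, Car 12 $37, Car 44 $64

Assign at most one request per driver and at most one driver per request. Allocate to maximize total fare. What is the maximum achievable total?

Optimal: Car 27→Request R6 ($60), Car 58→Request R5 ($63), Car 63→Request R1 ($51), Car 12→Request R3 ($59), Car 44→Request R7 ($64) — total 60+63+51+59+64 = $297.
Column-greedy (each request in turn goes to its best remaining driver) gives $284, worse by 13.
No other one-to-one assignment exceeds $297.

Max total: $297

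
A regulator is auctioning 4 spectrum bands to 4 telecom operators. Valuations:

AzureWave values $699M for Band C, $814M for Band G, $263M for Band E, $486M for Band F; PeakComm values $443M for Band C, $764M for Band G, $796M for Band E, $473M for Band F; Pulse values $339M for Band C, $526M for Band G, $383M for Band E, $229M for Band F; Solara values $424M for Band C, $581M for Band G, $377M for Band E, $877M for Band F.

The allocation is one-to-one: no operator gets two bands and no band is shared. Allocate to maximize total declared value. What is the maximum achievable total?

This is a one-to-one assignment (maximum-weight bipartite matching).
Optimal: AzureWave→Band C ($699M), PeakComm→Band E ($796M), Pulse→Band G ($526M), Solara→Band F ($877M) — total 699+796+526+877 = $2898M.
Max-entry greedy (repeatedly take the single best remaining cell) gives $2826M, worse by 72.
Swapping Solara↔AzureWave (Solara→Band C $424M, AzureWave→Band F $486M) loses 666.

Max total: $2898M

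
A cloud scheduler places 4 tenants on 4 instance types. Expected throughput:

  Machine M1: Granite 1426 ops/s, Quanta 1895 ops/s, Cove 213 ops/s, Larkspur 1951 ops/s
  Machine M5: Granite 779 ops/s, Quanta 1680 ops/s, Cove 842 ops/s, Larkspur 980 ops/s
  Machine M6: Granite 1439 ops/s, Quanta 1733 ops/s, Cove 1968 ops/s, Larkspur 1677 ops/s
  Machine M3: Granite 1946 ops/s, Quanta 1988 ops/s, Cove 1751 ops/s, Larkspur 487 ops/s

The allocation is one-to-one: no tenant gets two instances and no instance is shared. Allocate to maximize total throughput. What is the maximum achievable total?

Max total: 7545 ops/s

Optimal: Granite→Machine M3 (1946 ops/s), Quanta→Machine M5 (1680 ops/s), Cove→Machine M6 (1968 ops/s), Larkspur→Machine M1 (1951 ops/s) — total 1946+1680+1968+1951 = 7545 ops/s.
Max-entry greedy (repeatedly take the single best remaining cell) gives 6686 ops/s, worse by 859.
Swapping Cove↔Granite (Cove→Machine M3 1751 ops/s, Granite→Machine M6 1439 ops/s) loses 724.
Every other assignment is strictly worse.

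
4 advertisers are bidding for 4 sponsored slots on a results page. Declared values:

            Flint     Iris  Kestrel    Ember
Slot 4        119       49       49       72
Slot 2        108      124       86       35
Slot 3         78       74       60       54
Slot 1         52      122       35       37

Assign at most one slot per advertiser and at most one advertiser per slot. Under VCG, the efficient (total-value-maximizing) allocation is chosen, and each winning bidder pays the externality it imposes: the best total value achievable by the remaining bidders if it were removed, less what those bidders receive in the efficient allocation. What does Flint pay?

Efficient allocation: Flint→Slot 4 ($119), Iris→Slot 1 ($122), Kestrel→Slot 2 ($86), Ember→Slot 3 ($54); total welfare W = $381.
Flint receives Slot 4 at value $119, so the others get W − 119 = $262.
Without Flint: best allocation of the remaining 3 bidders over all 4 slots is Iris→Slot 1 ($122), Kestrel→Slot 2 ($86), Ember→Slot 4 ($72), total $280.
VCG payment = (others' best without Flint) − (others' welfare with Flint) = 280 − 262 = $18.

Flint pays $18.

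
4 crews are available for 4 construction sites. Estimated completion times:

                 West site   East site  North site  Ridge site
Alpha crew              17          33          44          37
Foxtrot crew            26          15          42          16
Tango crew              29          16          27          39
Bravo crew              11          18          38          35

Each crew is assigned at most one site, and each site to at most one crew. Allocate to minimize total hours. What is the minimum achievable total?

Minimum total: 78 hours

Optimal: Alpha crew→West site (17 hours), Foxtrot crew→Ridge site (16 hours), Tango crew→North site (27 hours), Bravo crew→East site (18 hours) — total 17+16+27+18 = 78 hours.
Row-greedy (each crew in turn takes its cheapest remaining site) gives 94 hours, worse by 16.
Next-best assignment: Alpha crew→West site, Foxtrot crew→Ridge site, Tango crew→East site, Bravo crew→North site = 87 hours.
Swapping Foxtrot crew↔Bravo crew (Foxtrot crew→East site 15 hours, Bravo crew→Ridge site 35 hours) adds 16.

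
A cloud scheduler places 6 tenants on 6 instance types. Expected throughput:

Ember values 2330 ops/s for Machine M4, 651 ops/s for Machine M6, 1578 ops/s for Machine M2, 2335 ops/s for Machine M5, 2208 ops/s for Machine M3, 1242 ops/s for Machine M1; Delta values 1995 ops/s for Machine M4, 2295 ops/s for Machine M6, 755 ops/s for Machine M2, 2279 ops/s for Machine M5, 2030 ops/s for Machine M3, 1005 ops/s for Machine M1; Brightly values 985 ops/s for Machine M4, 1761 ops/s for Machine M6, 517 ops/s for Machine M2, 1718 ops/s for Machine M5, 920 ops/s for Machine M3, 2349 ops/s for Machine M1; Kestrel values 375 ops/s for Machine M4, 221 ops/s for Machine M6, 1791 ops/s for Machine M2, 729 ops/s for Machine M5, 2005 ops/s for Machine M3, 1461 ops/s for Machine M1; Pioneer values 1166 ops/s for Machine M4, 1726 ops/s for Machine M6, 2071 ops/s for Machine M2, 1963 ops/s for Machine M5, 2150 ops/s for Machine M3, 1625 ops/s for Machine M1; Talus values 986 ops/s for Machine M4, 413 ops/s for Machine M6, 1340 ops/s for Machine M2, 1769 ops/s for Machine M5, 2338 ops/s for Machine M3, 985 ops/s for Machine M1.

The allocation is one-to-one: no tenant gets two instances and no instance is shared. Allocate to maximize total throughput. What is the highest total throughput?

Max total: 13066 ops/s

Optimal: Ember→Machine M4 (2330 ops/s), Delta→Machine M6 (2295 ops/s), Brightly→Machine M1 (2349 ops/s), Kestrel→Machine M2 (1791 ops/s), Pioneer→Machine M5 (1963 ops/s), Talus→Machine M3 (2338 ops/s) — total 2330+2295+2349+1791+1963+2338 = 13066 ops/s.
Max-entry greedy (repeatedly take the single best remaining cell) gives 11763 ops/s, worse by 1303.
Swapping Pioneer↔Delta (Pioneer→Machine M6 1726 ops/s, Delta→Machine M5 2279 ops/s) loses 253.
No other one-to-one assignment exceeds 13066 ops/s.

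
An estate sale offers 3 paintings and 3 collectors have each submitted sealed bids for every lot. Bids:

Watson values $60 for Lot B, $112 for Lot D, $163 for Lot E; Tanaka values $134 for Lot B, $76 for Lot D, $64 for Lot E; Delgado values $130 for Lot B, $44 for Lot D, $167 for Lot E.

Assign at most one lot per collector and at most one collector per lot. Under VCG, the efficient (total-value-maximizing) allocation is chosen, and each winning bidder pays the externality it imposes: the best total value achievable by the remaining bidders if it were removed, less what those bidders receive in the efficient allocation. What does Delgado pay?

Delgado pays $51.

Efficient allocation: Watson→Lot D ($112), Tanaka→Lot B ($134), Delgado→Lot E ($167); total welfare W = $413.
Delgado receives Lot E at value $167, so the others get W − 167 = $246.
Without Delgado: best allocation of the remaining 2 bidders over all 3 lots is Watson→Lot E ($163), Tanaka→Lot B ($134), total $297.
VCG payment = (others' best without Delgado) − (others' welfare with Delgado) = 297 − 246 = $51.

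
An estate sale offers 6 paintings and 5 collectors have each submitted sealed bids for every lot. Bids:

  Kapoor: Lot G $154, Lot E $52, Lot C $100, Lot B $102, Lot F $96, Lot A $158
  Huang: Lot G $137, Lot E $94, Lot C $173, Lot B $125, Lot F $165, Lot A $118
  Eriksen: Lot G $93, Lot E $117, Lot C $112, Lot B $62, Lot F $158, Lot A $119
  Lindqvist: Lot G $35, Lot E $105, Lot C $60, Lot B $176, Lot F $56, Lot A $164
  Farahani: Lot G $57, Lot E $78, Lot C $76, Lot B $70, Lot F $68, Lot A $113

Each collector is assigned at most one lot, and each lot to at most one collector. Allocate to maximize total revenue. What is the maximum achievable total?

Optimal: Kapoor→Lot G ($154), Huang→Lot C ($173), Eriksen→Lot F ($158), Lindqvist→Lot B ($176), Farahani→Lot A ($113) — total 154+173+158+176+113 = $774.
Row-greedy (each collector in turn takes its best remaining lot) gives $743, worse by 31.
Swapping Lindqvist↔Farahani (Lindqvist→Lot A $164, Farahani→Lot B $70) loses 55.

Max total: $774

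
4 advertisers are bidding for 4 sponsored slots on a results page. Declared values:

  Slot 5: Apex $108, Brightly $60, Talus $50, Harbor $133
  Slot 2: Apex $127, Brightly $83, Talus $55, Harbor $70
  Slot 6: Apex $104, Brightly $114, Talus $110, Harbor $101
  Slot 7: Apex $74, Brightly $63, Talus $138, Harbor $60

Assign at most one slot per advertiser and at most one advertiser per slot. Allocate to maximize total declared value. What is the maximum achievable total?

Maximum total: $512

Treat this as an assignment problem: match each advertiser to one slot.
Optimal: Apex→Slot 2 ($127), Brightly→Slot 6 ($114), Talus→Slot 7 ($138), Harbor→Slot 5 ($133) — total 127+114+138+133 = $512.
Next-best assignment: Apex→Slot 6, Brightly→Slot 2, Talus→Slot 7, Harbor→Slot 5 = $458.
Swapping Apex↔Harbor (Apex→Slot 5 $108, Harbor→Slot 2 $70) loses 82.
Checked against all permutations: $512 is optimal.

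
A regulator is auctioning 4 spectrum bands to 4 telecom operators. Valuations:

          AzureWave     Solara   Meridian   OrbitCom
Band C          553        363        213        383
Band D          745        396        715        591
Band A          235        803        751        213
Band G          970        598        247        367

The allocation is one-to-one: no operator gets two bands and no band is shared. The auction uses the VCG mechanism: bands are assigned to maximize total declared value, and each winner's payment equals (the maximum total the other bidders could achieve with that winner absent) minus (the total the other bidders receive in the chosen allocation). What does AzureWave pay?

Efficient allocation: AzureWave→Band G ($970M), Solara→Band A ($803M), Meridian→Band D ($715M), OrbitCom→Band C ($383M); total welfare W = $2871M.
AzureWave receives Band G at value $970M, so the others get W − 970 = $1901M.
Without AzureWave: best allocation of the remaining 3 bidders over all 4 bands is Solara→Band G ($598M), Meridian→Band A ($751M), OrbitCom→Band D ($591M), total $1940M.
VCG payment = (others' best without AzureWave) − (others' welfare with AzureWave) = 1940 − 1901 = $39M.

AzureWave pays $39M.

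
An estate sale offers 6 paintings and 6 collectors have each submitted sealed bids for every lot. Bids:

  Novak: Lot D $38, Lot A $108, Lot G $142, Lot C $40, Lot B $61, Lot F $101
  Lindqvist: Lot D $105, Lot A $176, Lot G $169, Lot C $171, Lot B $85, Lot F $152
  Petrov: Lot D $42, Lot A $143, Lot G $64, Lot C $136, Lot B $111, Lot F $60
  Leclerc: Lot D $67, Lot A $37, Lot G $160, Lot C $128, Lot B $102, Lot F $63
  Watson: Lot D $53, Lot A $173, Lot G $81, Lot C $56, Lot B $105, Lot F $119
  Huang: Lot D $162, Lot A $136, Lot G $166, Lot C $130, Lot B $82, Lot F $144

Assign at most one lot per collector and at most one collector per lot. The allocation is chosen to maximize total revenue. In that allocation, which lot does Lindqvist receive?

Lindqvist receives Lot C.

Optimal: Novak→Lot F ($101), Lindqvist→Lot C ($171), Petrov→Lot B ($111), Leclerc→Lot G ($160), Watson→Lot A ($173), Huang→Lot D ($162) — total 101+171+111+160+173+162 = $878.
Row-greedy (each collector in turn takes its best remaining lot) gives $837, worse by 41.
Next-best assignment: Novak→Lot G, Lindqvist→Lot F, Petrov→Lot B, Leclerc→Lot C, Watson→Lot A, Huang→Lot D = $868.
Swapping Petrov↔Watson (Petrov→Lot A $143, Watson→Lot B $105) loses 36.
Checked against all permutations: $878 is optimal.
Lindqvist's own top lot is Lot A ($176), but forcing Lindqvist→Lot A and reassigning the rest optimally gives only $840 — worse by 38.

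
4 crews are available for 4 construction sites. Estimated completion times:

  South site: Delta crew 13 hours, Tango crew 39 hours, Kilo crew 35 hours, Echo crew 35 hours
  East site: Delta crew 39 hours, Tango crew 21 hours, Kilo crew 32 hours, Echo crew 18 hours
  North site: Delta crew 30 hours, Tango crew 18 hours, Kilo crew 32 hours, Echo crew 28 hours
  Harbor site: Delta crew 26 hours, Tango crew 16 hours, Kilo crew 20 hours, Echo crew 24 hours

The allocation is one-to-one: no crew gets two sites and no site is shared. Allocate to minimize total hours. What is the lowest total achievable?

Min total: 69 hours

This is the linear assignment problem.
Optimal: Delta crew→South site (13 hours), Tango crew→North site (18 hours), Kilo crew→Harbor site (20 hours), Echo crew→East site (18 hours) — total 13+18+20+18 = 69 hours.
Min-entry greedy (repeatedly take the single cheapest remaining cell) gives 79 hours, worse by 10.
Next-best assignment: Delta crew→South site, Tango crew→Harbor site, Kilo crew→North site, Echo crew→East site = 79 hours.
Every other assignment is strictly worse.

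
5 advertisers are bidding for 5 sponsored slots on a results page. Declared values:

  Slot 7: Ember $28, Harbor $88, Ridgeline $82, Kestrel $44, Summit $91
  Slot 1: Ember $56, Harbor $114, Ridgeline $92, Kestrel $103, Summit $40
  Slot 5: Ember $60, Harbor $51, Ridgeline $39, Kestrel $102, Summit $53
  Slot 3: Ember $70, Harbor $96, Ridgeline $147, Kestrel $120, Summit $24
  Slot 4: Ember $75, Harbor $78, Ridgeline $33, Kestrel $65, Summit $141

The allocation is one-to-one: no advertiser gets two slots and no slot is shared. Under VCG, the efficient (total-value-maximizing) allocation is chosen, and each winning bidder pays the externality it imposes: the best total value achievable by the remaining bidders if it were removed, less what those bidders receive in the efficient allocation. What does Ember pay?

Ember pays $25.

Efficient allocation: Ember→Slot 5 ($60), Harbor→Slot 7 ($88), Ridgeline→Slot 3 ($147), Kestrel→Slot 1 ($103), Summit→Slot 4 ($141); total welfare W = $539.
Ember receives Slot 5 at value $60, so the others get W − 60 = $479.
Without Ember: best allocation of the remaining 4 bidders over all 5 slots is Harbor→Slot 1 ($114), Ridgeline→Slot 3 ($147), Kestrel→Slot 5 ($102), Summit→Slot 4 ($141), total $504.
VCG payment = (others' best without Ember) − (others' welfare with Ember) = 504 − 479 = $25.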